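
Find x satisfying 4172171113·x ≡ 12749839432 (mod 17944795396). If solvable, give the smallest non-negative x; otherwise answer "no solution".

406901800

First find gcd(4172171113, 17944795396):
17944795396 = 4·4172171113 + 1256110944
4172171113 = 3·1256110944 + 403838281
1256110944 = 3·403838281 + 44596101
403838281 = 9·44596101 + 2473372
44596101 = 18·2473372 + 75405
2473372 = 32·75405 + 60412
75405 = 1·60412 + 14993
60412 = 4·14993 + 440
14993 = 34·440 + 33
440 = 13·33 + 11
33 = 3·11 + 0
gcd = 11 and 11 | 12749839432, so solutions exist. Divide through by 11: 379288283x ≡ 1159076312 (mod 1631345036).
Now find 379288283⁻¹ mod 1631345036:
1631345036 = 4·379288283 + 114191904
379288283 = 3·114191904 + 36712571
114191904 = 3·36712571 + 4054191
36712571 = 9·4054191 + 224852
4054191 = 18·224852 + 6855
224852 = 32·6855 + 5492
6855 = 1·5492 + 1363
5492 = 4·1363 + 40
1363 = 34·40 + 3
40 = 13·3 + 1
3 = 3·1 + 0
Back-substitute:
1 = 40 − 13·3
1 = −13·1363 + 443·40
1 = 443·5492 − 1785·1363
1 = −1785·6855 + 2228·5492
1 = 2228·224852 − 73081·6855
1 = −73081·4054191 + 1317686·224852
1 = 1317686·36712571 − 11932255·4054191
1 = −11932255·114191904 + 37114451·36712571
1 = 37114451·379288283 − 123275608·114191904
1 = −123275608·1631345036 + 530216883·379288283
So 379288283⁻¹ ≡ 530216883 (mod 1631345036).
Then x ≡ 530216883·1159076312 ≡ 406901800 (mod 1631345036); the smallest non-negative solution is x = 406901800.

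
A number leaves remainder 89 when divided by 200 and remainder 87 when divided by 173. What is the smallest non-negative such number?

Write x = 89 + 200·k. Then 200·k ≡ 87 − 89 ≡ 171 (mod 173).
Need 200⁻¹ mod 173. Extended Euclid on (173, 27):
173 = 6·27 + 11
27 = 2·11 + 5
11 = 2·5 + 1
5 = 5·1 + 0
Back-substitute:
1 = 11 − 2·5
1 = −2·27 + 5·11
1 = 5·173 − 32·27
200⁻¹ ≡ 141 (mod 173), so k ≡ 141·171 ≡ 64 (mod 173).
x = 89 + 200·64 = 12889.

12889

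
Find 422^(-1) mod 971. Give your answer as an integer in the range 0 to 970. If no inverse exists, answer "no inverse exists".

gcd(971, 422) by repeated division:
971 = 2·422 + 127
422 = 3·127 + 41
127 = 3·41 + 4
41 = 10·4 + 1
4 = 4·1 + 0
gcd = 1, so the inverse exists. Back-substitute:
1 = 41 − 10·4
1 = −10·127 + 31·41
1 = 31·422 − 103·127
1 = −103·971 + 237·422
So 422·237 ≡ 1 (mod 971).

237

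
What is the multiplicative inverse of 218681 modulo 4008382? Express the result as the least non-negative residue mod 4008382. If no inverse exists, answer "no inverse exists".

Extended Euclidean algorithm:
4008382 = 18·218681 + 72124
218681 = 3·72124 + 2309
72124 = 31·2309 + 545
2309 = 4·545 + 129
545 = 4·129 + 29
129 = 4·29 + 13
29 = 2·13 + 3
13 = 4·3 + 1
3 = 3·1 + 0
gcd = 1, so the inverse exists. Back-substitute:
1 = 13 − 4·3
1 = −4·29 + 9·13
1 = 9·129 − 40·29
1 = −40·545 + 169·129
1 = 169·2309 − 716·545
1 = −716·72124 + 22365·2309
1 = 22365·218681 − 67811·72124
1 = −67811·4008382 + 1242963·218681
So 218681·1242963 ≡ 1 (mod 4008382).

1242963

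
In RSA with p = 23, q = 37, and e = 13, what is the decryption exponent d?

61

φ(n) = (p−1)(q−1) = 22·36 = 792.
Need d with 13·d ≡ 1 (mod 792). Apply the extended Euclidean algorithm:
792 = 60*13 + 12
13 = 1*12 + 1
12 = 12*1 + 0
Back-substitute:
1 = 13 − 12
1 = −792 + 61·13
So 13·61 ≡ 1 (mod 792), hence d = 61.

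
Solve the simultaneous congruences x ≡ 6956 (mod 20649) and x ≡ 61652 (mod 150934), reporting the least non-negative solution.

Write x = 6956 + 20649·k. Then 20649·k ≡ 61652 − 6956 ≡ 54696 (mod 150934).
Need 20649⁻¹ mod 150934. Extended Euclid on (150934, 20649):
150934 = 7·20649 + 6391
20649 = 3·6391 + 1476
6391 = 4·1476 + 487
1476 = 3·487 + 15
487 = 32·15 + 7
15 = 2·7 + 1
7 = 7·1 + 0
Back-substitute:
1 = 15 − 2·7
1 = −2·487 + 65·15
1 = 65·1476 − 197·487
1 = −197·6391 + 853·1476
1 = 853·20649 − 2756·6391
1 = −2756·150934 + 20145·20649
20649⁻¹ ≡ 20145 (mod 150934), so k ≡ 20145·54696 ≡ 32720 (mod 150934).
x = 6956 + 20649·32720 = 675642236.

675642236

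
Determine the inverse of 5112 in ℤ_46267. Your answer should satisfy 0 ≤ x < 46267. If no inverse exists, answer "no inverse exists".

31976

gcd(46267, 5112) by repeated division:
46267 = 9·5112 + 259
5112 = 19·259 + 191
259 = 1·191 + 68
191 = 2·68 + 55
68 = 1·55 + 13
55 = 4·13 + 3
13 = 4·3 + 1
3 = 3·1 + 0
gcd = 1, so the inverse exists. Back-substitute:
1 = 13 − 4·3
1 = −4·55 + 17·13
1 = 17·68 − 21·55
1 = −21·191 + 59·68
1 = 59·259 − 80·191
1 = −80·5112 + 1579·259
1 = 1579·46267 − 14291·5112
Thus 5112·(-14291) ≡ 1 (mod 46267); reducing, -14291 mod 46267 = 31976.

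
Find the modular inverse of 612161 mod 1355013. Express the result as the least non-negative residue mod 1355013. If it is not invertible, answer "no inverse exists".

no inverse exists

Compute gcd(612161, 1355013):
1355013 = 2·612161 + 130691
612161 = 4·130691 + 89397
130691 = 1·89397 + 41294
89397 = 2·41294 + 6809
41294 = 6·6809 + 440
6809 = 15·440 + 209
440 = 2·209 + 22
209 = 9·22 + 11
22 = 2·11 + 0
The gcd is 11, not 1, hence no inverse exists.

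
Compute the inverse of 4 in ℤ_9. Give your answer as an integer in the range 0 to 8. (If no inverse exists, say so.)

Extended Euclidean algorithm:
9 = 2×4 + 1
4 = 4×1 + 0
Since gcd(4, 9) = 1, back-substitute to write 1 as a combination:
1 = 9 − 2·4
Hence 4⁻¹ ≡ -2 ≡ 7 (mod 9).

7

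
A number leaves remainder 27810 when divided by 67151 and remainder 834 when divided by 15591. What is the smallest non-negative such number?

499832703

Write x = 27810 + 67151·k. Then 67151·k ≡ 834 − 27810 ≡ 4206 (mod 15591).
Need 67151⁻¹ mod 15591. Extended Euclid on (15591, 4787):
15591 = 3×4787 + 1230
4787 = 3×1230 + 1097
1230 = 1×1097 + 133
1097 = 8×133 + 33
133 = 4×33 + 1
33 = 33×1 + 0
Back-substitute:
1 = 133 − 4·33
1 = −4·1097 + 33·133
1 = 33·1230 − 37·1097
1 = −37·4787 + 144·1230
1 = 144·15591 − 469·4787
67151⁻¹ ≡ 15122 (mod 15591), so k ≡ 15122·4206 ≡ 7443 (mod 15591).
x = 27810 + 67151·7443 = 499832703.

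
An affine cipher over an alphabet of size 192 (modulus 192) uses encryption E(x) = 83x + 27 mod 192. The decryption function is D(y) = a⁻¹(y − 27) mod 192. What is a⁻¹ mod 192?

155

Apply the Euclidean algorithm to 192 and 83:
192 = 2·83 + 26
83 = 3·26 + 5
26 = 5·5 + 1
5 = 5·1 + 0
The gcd is 1. Working backward:
1 = 26 − 5·5
1 = −5·83 + 16·26
1 = 16·192 − 37·83
Hence 83⁻¹ ≡ -37 ≡ 155 (mod 192).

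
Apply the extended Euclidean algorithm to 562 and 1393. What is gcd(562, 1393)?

Repeated division:
1393 = 2*562 + 269
562 = 2*269 + 24
269 = 11*24 + 5
24 = 4*5 + 4
5 = 1*4 + 1
4 = 4*1 + 0
gcd(562, 1393) = 1.
Working backward:
1 = 5 − 4
1 = −24 + 5·5
1 = 5·269 − 56·24
1 = −56·562 + 117·269
1 = 117·1393 − 290·562
So 1 = (117)·1393 + (-290)·562.

1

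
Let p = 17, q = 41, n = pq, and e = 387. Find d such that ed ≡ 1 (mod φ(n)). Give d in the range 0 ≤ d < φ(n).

43

φ(n) = (p−1)(q−1) = 16·40 = 640.
Need d with 387·d ≡ 1 (mod 640). Apply the extended Euclidean algorithm:
640 = 1·387 + 253
387 = 1·253 + 134
253 = 1·134 + 119
134 = 1·119 + 15
119 = 7·15 + 14
15 = 1·14 + 1
14 = 14·1 + 0
Back-substitute:
1 = 15 − 14
1 = −119 + 8·15
1 = 8·134 − 9·119
1 = −9·253 + 17·134
1 = 17·387 − 26·253
1 = −26·640 + 43·387
So 387·43 ≡ 1 (mod 640), hence d = 43.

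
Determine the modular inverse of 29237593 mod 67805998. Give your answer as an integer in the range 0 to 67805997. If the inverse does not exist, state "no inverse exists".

46349113

gcd(67805998, 29237593) by repeated division:
67805998 = 2·29237593 + 9330812
29237593 = 3·9330812 + 1245157
9330812 = 7·1245157 + 614713
1245157 = 2·614713 + 15731
614713 = 39·15731 + 1204
15731 = 13·1204 + 79
1204 = 15·79 + 19
79 = 4·19 + 3
19 = 6·3 + 1
3 = 3·1 + 0
The gcd is 1. Working backward:
1 = 19 − 6·3
1 = −6·79 + 25·19
1 = 25·1204 − 381·79
1 = −381·15731 + 4978·1204
1 = 4978·614713 − 194523·15731
1 = −194523·1245157 + 394024·614713
1 = 394024·9330812 − 2952691·1245157
1 = −2952691·29237593 + 9252097·9330812
1 = 9252097·67805998 − 21456885·29237593
Hence 29237593⁻¹ ≡ -21456885 ≡ 46349113 (mod 67805998).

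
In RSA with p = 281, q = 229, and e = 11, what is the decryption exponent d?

φ(n) = (p−1)(q−1) = 280·228 = 63840.
Need d with 11·d ≡ 1 (mod 63840). Apply the extended Euclidean algorithm:
63840 = 5803×11 + 7
11 = 1×7 + 4
7 = 1×4 + 3
4 = 1×3 + 1
3 = 3×1 + 0
Back-substitute:
1 = 4 − 3
1 = −7 + 2·4
1 = 2·11 − 3·7
1 = −3·63840 + 17411·11
So 11·17411 ≡ 1 (mod 63840), hence d = 17411.

17411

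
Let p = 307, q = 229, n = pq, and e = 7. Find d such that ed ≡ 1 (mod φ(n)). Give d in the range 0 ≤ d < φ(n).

φ(n) = (p−1)(q−1) = 306·228 = 69768.
Need d with 7·d ≡ 1 (mod 69768). Apply the extended Euclidean algorithm:
69768 = 9966*7 + 6
7 = 1*6 + 1
6 = 6*1 + 0
Back-substitute:
1 = 7 − 6
1 = −69768 + 9967·7
So 7·9967 ≡ 1 (mod 69768), hence d = 9967.

9967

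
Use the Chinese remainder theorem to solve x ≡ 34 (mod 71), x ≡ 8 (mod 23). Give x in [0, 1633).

Write x = 34 + 71·k. Then 71·k ≡ 8 − 34 ≡ 20 (mod 23).
Need 71⁻¹ mod 23. Extended Euclid on (23, 2):
23 = 11·2 + 1
2 = 2·1 + 0
Back-substitute:
1 = 23 − 11·2
71⁻¹ ≡ 12 (mod 23), so k ≡ 12·20 ≡ 10 (mod 23).
x = 34 + 71·10 = 744.

744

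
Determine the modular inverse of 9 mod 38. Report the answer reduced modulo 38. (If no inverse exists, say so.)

17

gcd(38, 9) by repeated division:
38 = 4×9 + 2
9 = 4×2 + 1
2 = 2×1 + 0
gcd = 1, so the inverse exists. Back-substitute:
1 = 9 − 4·2
1 = −4·38 + 17·9
So 9·17 ≡ 1 (mod 38).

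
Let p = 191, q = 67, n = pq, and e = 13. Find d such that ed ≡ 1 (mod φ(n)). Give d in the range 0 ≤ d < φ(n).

φ(n) = (p−1)(q−1) = 190·66 = 12540.
Need d with 13·d ≡ 1 (mod 12540). Apply the extended Euclidean algorithm:
12540 = 964·13 + 8
13 = 1·8 + 5
8 = 1·5 + 3
5 = 1·3 + 2
3 = 1·2 + 1
2 = 2·1 + 0
Back-substitute:
1 = 3 − 2
1 = −5 + 2·3
1 = 2·8 − 3·5
1 = −3·13 + 5·8
1 = 5·12540 − 4823·13
So 13·(-4823) ≡ 1 (mod 12540), hence d ≡ -4823 ≡ 7717 (mod 12540).

7717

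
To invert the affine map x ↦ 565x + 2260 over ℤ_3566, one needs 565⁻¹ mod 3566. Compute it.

3181

Extended Euclidean algorithm:
3566 = 6·565 + 176
565 = 3·176 + 37
176 = 4·37 + 28
37 = 1·28 + 9
28 = 3·9 + 1
9 = 9·1 + 0
Since gcd(565, 3566) = 1, back-substitute to write 1 as a combination:
1 = 28 − 3·9
1 = −3·37 + 4·28
1 = 4·176 − 19·37
1 = −19·565 + 61·176
1 = 61·3566 − 385·565
So 565·(-385) ≡ 1 (mod 3566), and -385 ≡ 3181 (mod 3566).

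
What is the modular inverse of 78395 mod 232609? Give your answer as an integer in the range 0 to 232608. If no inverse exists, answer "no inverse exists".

Run Euclid on (232609, 78395):
232609 = 2·78395 + 75819
78395 = 1·75819 + 2576
75819 = 29·2576 + 1115
2576 = 2·1115 + 346
1115 = 3·346 + 77
346 = 4·77 + 38
77 = 2·38 + 1
38 = 38·1 + 0
Since gcd(78395, 232609) = 1, back-substitute to write 1 as a combination:
1 = 77 − 2·38
1 = −2·346 + 9·77
1 = 9·1115 − 29·346
1 = −29·2576 + 67·1115
1 = 67·75819 − 1972·2576
1 = −1972·78395 + 2039·75819
1 = 2039·232609 − 6050·78395
So 78395·(-6050) ≡ 1 (mod 232609), and -6050 ≡ 226559 (mod 232609).

226559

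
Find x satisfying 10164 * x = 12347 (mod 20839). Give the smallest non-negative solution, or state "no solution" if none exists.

gcd(10164, 20839):
20839 = 2·10164 + 511
10164 = 19·511 + 455
511 = 1·455 + 56
455 = 8·56 + 7
56 = 8·7 + 0
gcd = 7, but 7 ∤ 12347, so the congruence has no solution.

no solution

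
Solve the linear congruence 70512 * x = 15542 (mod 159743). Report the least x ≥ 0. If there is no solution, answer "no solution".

First find gcd(70512, 159743):
159743 = 2·70512 + 18719
70512 = 3·18719 + 14355
18719 = 1·14355 + 4364
14355 = 3·4364 + 1263
4364 = 3·1263 + 575
1263 = 2·575 + 113
575 = 5·113 + 10
113 = 11·10 + 3
10 = 3·3 + 1
3 = 3·1 + 0
gcd = 1, so a unique solution mod 159743 exists.
Back-substitute for the Bézout coefficients:
1 = 10 − 3·3
1 = −3·113 + 34·10
1 = 34·575 − 173·113
1 = −173·1263 + 380·575
1 = 380·4364 − 1313·1263
1 = −1313·14355 + 4319·4364
1 = 4319·18719 − 5632·14355
1 = −5632·70512 + 21215·18719
1 = 21215·159743 − 48062·70512
So 70512·(-48062) ≡ 1 (mod 159743), giving 70512⁻¹ ≡ 111681.
x ≡ 70512⁻¹·15542 ≡ 111681·15542 ≡ 138407 (mod 159743).

138407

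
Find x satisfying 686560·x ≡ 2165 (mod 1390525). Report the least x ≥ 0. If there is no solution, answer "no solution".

First find gcd(686560, 1390525):
1390525 = 2*686560 + 17405
686560 = 39*17405 + 7765
17405 = 2*7765 + 1875
7765 = 4*1875 + 265
1875 = 7*265 + 20
265 = 13*20 + 5
20 = 4*5 + 0
gcd = 5 and 5 | 2165, so solutions exist. Divide through by 5: 137312x ≡ 433 (mod 278105).
Now find 137312⁻¹ mod 278105:
278105 = 2·137312 + 3481
137312 = 39·3481 + 1553
3481 = 2·1553 + 375
1553 = 4·375 + 53
375 = 7·53 + 4
53 = 13·4 + 1
4 = 4·1 + 0
Back-substitute:
1 = 53 − 13·4
1 = −13·375 + 92·53
1 = 92·1553 − 381·375
1 = −381·3481 + 854·1553
1 = 854·137312 − 33687·3481
1 = −33687·278105 + 68228·137312
So 137312⁻¹ ≡ 68228 (mod 278105).
Then x ≡ 68228·433 ≡ 63594 (mod 278105); the smallest non-negative solution is x = 63594.

63594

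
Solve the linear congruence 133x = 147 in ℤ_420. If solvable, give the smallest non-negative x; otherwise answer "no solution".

39

First find gcd(133, 420):
420 = 3·133 + 21
133 = 6·21 + 7
21 = 3·7 + 0
gcd = 7 and 7 | 147, so solutions exist. Divide through by 7: 19x ≡ 21 (mod 60).
Now find 19⁻¹ mod 60:
60 = 3·19 + 3
19 = 6·3 + 1
3 = 3·1 + 0
Back-substitute:
1 = 19 − 6·3
1 = −6·60 + 19·19
So 19⁻¹ ≡ 19 (mod 60).
Then x ≡ 19·21 ≡ 39 (mod 60); the smallest non-negative solution is x = 39.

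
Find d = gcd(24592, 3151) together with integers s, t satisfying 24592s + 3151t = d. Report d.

1

Repeated division:
24592 = 7*3151 + 2535
3151 = 1*2535 + 616
2535 = 4*616 + 71
616 = 8*71 + 48
71 = 1*48 + 23
48 = 2*23 + 2
23 = 11*2 + 1
2 = 2*1 + 0
gcd(24592, 3151) = 1.
Back-substituting:
1 = 23 − 11·2
1 = −11·48 + 23·23
1 = 23·71 − 34·48
1 = −34·616 + 295·71
1 = 295·2535 − 1214·616
1 = −1214·3151 + 1509·2535
1 = 1509·24592 − 11777·3151
So 1 = (1509)·24592 + (-11777)·3151.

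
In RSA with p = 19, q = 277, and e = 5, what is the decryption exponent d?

2981

φ(n) = (p−1)(q−1) = 18·276 = 4968.
Need d with 5·d ≡ 1 (mod 4968). Apply the extended Euclidean algorithm:
4968 = 993·5 + 3
5 = 1·3 + 2
3 = 1·2 + 1
2 = 2·1 + 0
Back-substitute:
1 = 3 − 2
1 = −5 + 2·3
1 = 2·4968 − 1987·5
So 5·(-1987) ≡ 1 (mod 4968), hence d ≡ -1987 ≡ 2981 (mod 4968).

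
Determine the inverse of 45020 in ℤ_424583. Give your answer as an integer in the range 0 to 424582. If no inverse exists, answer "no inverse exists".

Run Euclid on (424583, 45020):
424583 = 9·45020 + 19403
45020 = 2·19403 + 6214
19403 = 3·6214 + 761
6214 = 8·761 + 126
761 = 6·126 + 5
126 = 25·5 + 1
5 = 5·1 + 0
gcd = 1, so the inverse exists. Back-substitute:
1 = 126 − 25·5
1 = −25·761 + 151·126
1 = 151·6214 − 1233·761
1 = −1233·19403 + 3850·6214
1 = 3850·45020 − 8933·19403
1 = −8933·424583 + 84247·45020
So 45020·84247 ≡ 1 (mod 424583).

84247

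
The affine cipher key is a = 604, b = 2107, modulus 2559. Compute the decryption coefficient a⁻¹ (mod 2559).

gcd(2559, 604) by repeated division:
2559 = 4*604 + 143
604 = 4*143 + 32
143 = 4*32 + 15
32 = 2*15 + 2
15 = 7*2 + 1
2 = 2*1 + 0
Since gcd(604, 2559) = 1, back-substitute to write 1 as a combination:
1 = 15 − 7·2
1 = −7·32 + 15·15
1 = 15·143 − 67·32
1 = −67·604 + 283·143
1 = 283·2559 − 1199·604
Hence 604⁻¹ ≡ -1199 ≡ 1360 (mod 2559).

1360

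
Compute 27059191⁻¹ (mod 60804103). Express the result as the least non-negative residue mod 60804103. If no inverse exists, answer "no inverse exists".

52388986

Run Euclid on (60804103, 27059191):
60804103 = 2×27059191 + 6685721
27059191 = 4×6685721 + 316307
6685721 = 21×316307 + 43274
316307 = 7×43274 + 13389
43274 = 3×13389 + 3107
13389 = 4×3107 + 961
3107 = 3×961 + 224
961 = 4×224 + 65
224 = 3×65 + 29
65 = 2×29 + 7
29 = 4×7 + 1
7 = 7×1 + 0
gcd = 1, so the inverse exists. Back-substitute:
1 = 29 − 4·7
1 = −4·65 + 9·29
1 = 9·224 − 31·65
1 = −31·961 + 133·224
1 = 133·3107 − 430·961
1 = −430·13389 + 1853·3107
1 = 1853·43274 − 5989·13389
1 = −5989·316307 + 43776·43274
1 = 43776·6685721 − 925285·316307
1 = −925285·27059191 + 3744916·6685721
1 = 3744916·60804103 − 8415117·27059191
So 27059191·(-8415117) ≡ 1 (mod 60804103), and -8415117 ≡ 52388986 (mod 60804103).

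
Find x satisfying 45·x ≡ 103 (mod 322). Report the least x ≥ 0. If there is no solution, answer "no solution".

81

First find gcd(45, 322):
322 = 7*45 + 7
45 = 6*7 + 3
7 = 2*3 + 1
3 = 3*1 + 0
gcd = 1, so a unique solution mod 322 exists.
Back-substitute for the Bézout coefficients:
1 = 7 − 2·3
1 = −2·45 + 13·7
1 = 13·322 − 93·45
So 45·(-93) ≡ 1 (mod 322), giving 45⁻¹ ≡ 229.
x ≡ 45⁻¹·103 ≡ 229·103 ≡ 81 (mod 322).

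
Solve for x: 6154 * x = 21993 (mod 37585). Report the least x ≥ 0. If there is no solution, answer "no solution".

767

First find gcd(6154, 37585):
37585 = 6×6154 + 661
6154 = 9×661 + 205
661 = 3×205 + 46
205 = 4×46 + 21
46 = 2×21 + 4
21 = 5×4 + 1
4 = 4×1 + 0
gcd = 1, so a unique solution mod 37585 exists.
Back-substitute for the Bézout coefficients:
1 = 21 − 5·4
1 = −5·46 + 11·21
1 = 11·205 − 49·46
1 = −49·661 + 158·205
1 = 158·6154 − 1471·661
1 = −1471·37585 + 8984·6154
So 6154·(8984) ≡ 1 (mod 37585), giving 6154⁻¹ ≡ 8984.
x ≡ 6154⁻¹·21993 ≡ 8984·21993 ≡ 767 (mod 37585).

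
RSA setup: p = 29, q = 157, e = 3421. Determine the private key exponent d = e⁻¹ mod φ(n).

1333

φ(n) = (p−1)(q−1) = 28·156 = 4368.
Need d with 3421·d ≡ 1 (mod 4368). Apply the extended Euclidean algorithm:
4368 = 1·3421 + 947
3421 = 3·947 + 580
947 = 1·580 + 367
580 = 1·367 + 213
367 = 1·213 + 154
213 = 1·154 + 59
154 = 2·59 + 36
59 = 1·36 + 23
36 = 1·23 + 13
23 = 1·13 + 10
13 = 1·10 + 3
10 = 3·3 + 1
3 = 3·1 + 0
Back-substitute:
1 = 10 − 3·3
1 = −3·13 + 4·10
1 = 4·23 − 7·13
1 = −7·36 + 11·23
1 = 11·59 − 18·36
1 = −18·154 + 47·59
1 = 47·213 − 65·154
1 = −65·367 + 112·213
1 = 112·580 − 177·367
1 = −177·947 + 289·580
1 = 289·3421 − 1044·947
1 = −1044·4368 + 1333·3421
So 3421·1333 ≡ 1 (mod 4368), hence d = 1333.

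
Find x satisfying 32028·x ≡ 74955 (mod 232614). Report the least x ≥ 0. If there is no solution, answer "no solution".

no solution

gcd(32028, 232614):
232614 = 7×32028 + 8418
32028 = 3×8418 + 6774
8418 = 1×6774 + 1644
6774 = 4×1644 + 198
1644 = 8×198 + 60
198 = 3×60 + 18
60 = 3×18 + 6
18 = 3×6 + 0
gcd = 6, but 6 ∤ 74955, so the congruence has no solution.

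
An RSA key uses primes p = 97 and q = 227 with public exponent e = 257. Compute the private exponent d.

φ(n) = (p−1)(q−1) = 96·226 = 21696.
Need d with 257·d ≡ 1 (mod 21696). Apply the extended Euclidean algorithm:
21696 = 84·257 + 108
257 = 2·108 + 41
108 = 2·41 + 26
41 = 1·26 + 15
26 = 1·15 + 11
15 = 1·11 + 4
11 = 2·4 + 3
4 = 1·3 + 1
3 = 3·1 + 0
Back-substitute:
1 = 4 − 3
1 = −11 + 3·4
1 = 3·15 − 4·11
1 = −4·26 + 7·15
1 = 7·41 − 11·26
1 = −11·108 + 29·41
1 = 29·257 − 69·108
1 = −69·21696 + 5825·257
So 257·5825 ≡ 1 (mod 21696), hence d = 5825.

5825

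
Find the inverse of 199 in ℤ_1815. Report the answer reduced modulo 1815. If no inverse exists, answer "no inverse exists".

gcd(1815, 199) by repeated division:
1815 = 9*199 + 24
199 = 8*24 + 7
24 = 3*7 + 3
7 = 2*3 + 1
3 = 3*1 + 0
The gcd is 1. Working backward:
1 = 7 − 2·3
1 = −2·24 + 7·7
1 = 7·199 − 58·24
1 = −58·1815 + 529·199
So 199·529 ≡ 1 (mod 1815).

529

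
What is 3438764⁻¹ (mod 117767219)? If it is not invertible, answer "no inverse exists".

Extended Euclidean algorithm:
117767219 = 34·3438764 + 849243
3438764 = 4·849243 + 41792
849243 = 20·41792 + 13403
41792 = 3·13403 + 1583
13403 = 8·1583 + 739
1583 = 2·739 + 105
739 = 7·105 + 4
105 = 26·4 + 1
4 = 4·1 + 0
The gcd is 1. Working backward:
1 = 105 − 26·4
1 = −26·739 + 183·105
1 = 183·1583 − 392·739
1 = −392·13403 + 3319·1583
1 = 3319·41792 − 10349·13403
1 = −10349·849243 + 210299·41792
1 = 210299·3438764 − 851545·849243
1 = −851545·117767219 + 29162829·3438764
So 3438764·29162829 ≡ 1 (mod 117767219).

29162829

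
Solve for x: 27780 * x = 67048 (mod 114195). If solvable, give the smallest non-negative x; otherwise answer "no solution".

no solution

gcd(27780, 114195):
114195 = 4×27780 + 3075
27780 = 9×3075 + 105
3075 = 29×105 + 30
105 = 3×30 + 15
30 = 2×15 + 0
gcd = 15, but 15 ∤ 67048, so the congruence has no solution.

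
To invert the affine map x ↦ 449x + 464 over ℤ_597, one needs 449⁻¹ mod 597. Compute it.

Apply the Euclidean algorithm to 597 and 449:
597 = 1*449 + 148
449 = 3*148 + 5
148 = 29*5 + 3
5 = 1*3 + 2
3 = 1*2 + 1
2 = 2*1 + 0
The gcd is 1. Working backward:
1 = 3 − 2
1 = −5 + 2·3
1 = 2·148 − 59·5
1 = −59·449 + 179·148
1 = 179·597 − 238·449
Hence 449⁻¹ ≡ -238 ≡ 359 (mod 597).

359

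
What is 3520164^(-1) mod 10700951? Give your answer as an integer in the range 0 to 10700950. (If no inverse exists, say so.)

812824

Apply the Euclidean algorithm to 10700951 and 3520164:
10700951 = 3·3520164 + 140459
3520164 = 25·140459 + 8689
140459 = 16·8689 + 1435
8689 = 6·1435 + 79
1435 = 18·79 + 13
79 = 6·13 + 1
13 = 13·1 + 0
The gcd is 1. Working backward:
1 = 79 − 6·13
1 = −6·1435 + 109·79
1 = 109·8689 − 660·1435
1 = −660·140459 + 10669·8689
1 = 10669·3520164 − 267385·140459
1 = −267385·10700951 + 812824·3520164
So 3520164·812824 ≡ 1 (mod 10700951).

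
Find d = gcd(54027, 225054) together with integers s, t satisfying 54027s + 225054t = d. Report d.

Apply Euclid's algorithm to 225054 and 54027:
225054 = 4×54027 + 8946
54027 = 6×8946 + 351
8946 = 25×351 + 171
351 = 2×171 + 9
171 = 19×9 + 0
gcd(54027, 225054) = 9.
Express as a combination:
9 = 351 − 2·171
9 = −2·8946 + 51·351
9 = 51·54027 − 308·8946
9 = −308·225054 + 1283·54027
So 9 = (-308)·225054 + (1283)·54027.

9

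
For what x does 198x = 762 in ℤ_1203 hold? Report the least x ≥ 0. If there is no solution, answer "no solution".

First find gcd(198, 1203):
1203 = 6×198 + 15
198 = 13×15 + 3
15 = 5×3 + 0
gcd = 3 and 3 | 762, so solutions exist. Divide through by 3: 66x ≡ 254 (mod 401).
Now find 66⁻¹ mod 401:
401 = 6·66 + 5
66 = 13·5 + 1
5 = 5·1 + 0
Back-substitute:
1 = 66 − 13·5
1 = −13·401 + 79·66
So 66⁻¹ ≡ 79 (mod 401).
Then x ≡ 79·254 ≡ 16 (mod 401); the smallest non-negative solution is x = 16.

16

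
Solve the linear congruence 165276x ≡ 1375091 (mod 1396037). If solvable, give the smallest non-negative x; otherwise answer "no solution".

724068

First find gcd(165276, 1396037):
1396037 = 8×165276 + 73829
165276 = 2×73829 + 17618
73829 = 4×17618 + 3357
17618 = 5×3357 + 833
3357 = 4×833 + 25
833 = 33×25 + 8
25 = 3×8 + 1
8 = 8×1 + 0
gcd = 1, so a unique solution mod 1396037 exists.
Back-substitute for the Bézout coefficients:
1 = 25 − 3·8
1 = −3·833 + 100·25
1 = 100·3357 − 403·833
1 = −403·17618 + 2115·3357
1 = 2115·73829 − 8863·17618
1 = −8863·165276 + 19841·73829
1 = 19841·1396037 − 167591·165276
So 165276·(-167591) ≡ 1 (mod 1396037), giving 165276⁻¹ ≡ 1228446.
x ≡ 165276⁻¹·1375091 ≡ 1228446·1375091 ≡ 724068 (mod 1396037).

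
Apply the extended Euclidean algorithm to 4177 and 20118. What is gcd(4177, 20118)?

1

Apply Euclid's algorithm to 20118 and 4177:
20118 = 4×4177 + 3410
4177 = 1×3410 + 767
3410 = 4×767 + 342
767 = 2×342 + 83
342 = 4×83 + 10
83 = 8×10 + 3
10 = 3×3 + 1
3 = 3×1 + 0
gcd(4177, 20118) = 1.
Working backward:
1 = 10 − 3·3
1 = −3·83 + 25·10
1 = 25·342 − 103·83
1 = −103·767 + 231·342
1 = 231·3410 − 1027·767
1 = −1027·4177 + 1258·3410
1 = 1258·20118 − 6059·4177
So 1 = (1258)·20118 + (-6059)·4177.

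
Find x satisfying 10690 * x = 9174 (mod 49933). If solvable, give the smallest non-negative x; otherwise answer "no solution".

First find gcd(10690, 49933):
49933 = 4·10690 + 7173
10690 = 1·7173 + 3517
7173 = 2·3517 + 139
3517 = 25·139 + 42
139 = 3·42 + 13
42 = 3·13 + 3
13 = 4·3 + 1
3 = 3·1 + 0
gcd = 1, so a unique solution mod 49933 exists.
Back-substitute for the Bézout coefficients:
1 = 13 − 4·3
1 = −4·42 + 13·13
1 = 13·139 − 43·42
1 = −43·3517 + 1088·139
1 = 1088·7173 − 2219·3517
1 = −2219·10690 + 3307·7173
1 = 3307·49933 − 15447·10690
So 10690·(-15447) ≡ 1 (mod 49933), giving 10690⁻¹ ≡ 34486.
x ≡ 10690⁻¹·9174 ≡ 34486·9174 ≡ 49009 (mod 49933).

49009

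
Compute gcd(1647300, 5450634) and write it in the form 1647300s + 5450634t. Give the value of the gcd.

Apply Euclid's algorithm to 5450634 and 1647300:
5450634 = 3·1647300 + 508734
1647300 = 3·508734 + 121098
508734 = 4·121098 + 24342
121098 = 4·24342 + 23730
24342 = 1·23730 + 612
23730 = 38·612 + 474
612 = 1·474 + 138
474 = 3·138 + 60
138 = 2·60 + 18
60 = 3·18 + 6
18 = 3·6 + 0
gcd(1647300, 5450634) = 6.
Express as a combination:
6 = 60 − 3·18
6 = −3·138 + 7·60
6 = 7·474 − 24·138
6 = −24·612 + 31·474
6 = 31·23730 − 1202·612
6 = −1202·24342 + 1233·23730
6 = 1233·121098 − 6134·24342
6 = −6134·508734 + 25769·121098
6 = 25769·1647300 − 83441·508734
6 = −83441·5450634 + 276092·1647300
So 6 = (-83441)·5450634 + (276092)·1647300.

6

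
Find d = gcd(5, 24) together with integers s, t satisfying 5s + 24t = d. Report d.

Euclidean algorithm:
24 = 4×5 + 4
5 = 1×4 + 1
4 = 4×1 + 0
gcd(5, 24) = 1.
Working backward:
1 = 5 − 4
1 = −24 + 5·5
So 1 = (-1)·24 + (5)·5.

1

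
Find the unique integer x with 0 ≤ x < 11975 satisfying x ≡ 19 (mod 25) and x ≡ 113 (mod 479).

Write x = 19 + 25·k. Then 25·k ≡ 113 − 19 ≡ 94 (mod 479).
Need 25⁻¹ mod 479. Extended Euclid on (479, 25):
479 = 19×25 + 4
25 = 6×4 + 1
4 = 4×1 + 0
Back-substitute:
1 = 25 − 6·4
1 = −6·479 + 115·25
25⁻¹ ≡ 115 (mod 479), so k ≡ 115·94 ≡ 272 (mod 479).
x = 19 + 25·272 = 6819.

6819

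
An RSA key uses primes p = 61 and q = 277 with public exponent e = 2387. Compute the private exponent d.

φ(n) = (p−1)(q−1) = 60·276 = 16560.
Need d with 2387·d ≡ 1 (mod 16560). Apply the extended Euclidean algorithm:
16560 = 6*2387 + 2238
2387 = 1*2238 + 149
2238 = 15*149 + 3
149 = 49*3 + 2
3 = 1*2 + 1
2 = 2*1 + 0
Back-substitute:
1 = 3 − 2
1 = −149 + 50·3
1 = 50·2238 − 751·149
1 = −751·2387 + 801·2238
1 = 801·16560 − 5557·2387
So 2387·(-5557) ≡ 1 (mod 16560), hence d ≡ -5557 ≡ 11003 (mod 16560).

11003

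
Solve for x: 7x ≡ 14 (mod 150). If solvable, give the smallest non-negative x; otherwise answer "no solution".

First find gcd(7, 150):
150 = 21·7 + 3
7 = 2·3 + 1
3 = 3·1 + 0
gcd = 1, so a unique solution mod 150 exists.
Back-substitute for the Bézout coefficients:
1 = 7 − 2·3
1 = −2·150 + 43·7
So 7·(43) ≡ 1 (mod 150), giving 7⁻¹ ≡ 43.
x ≡ 7⁻¹·14 ≡ 43·14 ≡ 2 (mod 150).

2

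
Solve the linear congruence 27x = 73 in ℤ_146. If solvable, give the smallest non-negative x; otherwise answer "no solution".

First find gcd(27, 146):
146 = 5·27 + 11
27 = 2·11 + 5
11 = 2·5 + 1
5 = 5·1 + 0
gcd = 1, so a unique solution mod 146 exists.
Back-substitute for the Bézout coefficients:
1 = 11 − 2·5
1 = −2·27 + 5·11
1 = 5·146 − 27·27
So 27·(-27) ≡ 1 (mod 146), giving 27⁻¹ ≡ 119.
x ≡ 27⁻¹·73 ≡ 119·73 ≡ 73 (mod 146).

73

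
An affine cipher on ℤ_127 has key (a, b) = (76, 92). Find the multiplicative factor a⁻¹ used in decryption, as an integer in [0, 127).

122

Run Euclid on (127, 76):
127 = 1×76 + 51
76 = 1×51 + 25
51 = 2×25 + 1
25 = 25×1 + 0
Since gcd(76, 127) = 1, back-substitute to write 1 as a combination:
1 = 51 − 2·25
1 = −2·76 + 3·51
1 = 3·127 − 5·76
So 76·(-5) ≡ 1 (mod 127), and -5 ≡ 122 (mod 127).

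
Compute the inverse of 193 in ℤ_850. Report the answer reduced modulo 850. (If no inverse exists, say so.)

207

Apply the Euclidean algorithm to 850 and 193:
850 = 4×193 + 78
193 = 2×78 + 37
78 = 2×37 + 4
37 = 9×4 + 1
4 = 4×1 + 0
Since gcd(193, 850) = 1, back-substitute to write 1 as a combination:
1 = 37 − 9·4
1 = −9·78 + 19·37
1 = 19·193 − 47·78
1 = −47·850 + 207·193
So 193·207 ≡ 1 (mod 850).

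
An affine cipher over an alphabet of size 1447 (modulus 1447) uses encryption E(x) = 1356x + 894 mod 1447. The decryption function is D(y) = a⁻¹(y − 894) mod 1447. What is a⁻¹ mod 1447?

159

Run Euclid on (1447, 1356):
1447 = 1*1356 + 91
1356 = 14*91 + 82
91 = 1*82 + 9
82 = 9*9 + 1
9 = 9*1 + 0
The gcd is 1. Working backward:
1 = 82 − 9·9
1 = −9·91 + 10·82
1 = 10·1356 − 149·91
1 = −149·1447 + 159·1356
So 1356·159 ≡ 1 (mod 1447).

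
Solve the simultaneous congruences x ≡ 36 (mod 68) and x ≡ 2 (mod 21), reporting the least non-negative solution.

716

Write x = 36 + 68·k. Then 68·k ≡ 2 − 36 ≡ 8 (mod 21).
Need 68⁻¹ mod 21. Extended Euclid on (21, 5):
21 = 4*5 + 1
5 = 5*1 + 0
Back-substitute:
1 = 21 − 4·5
68⁻¹ ≡ 17 (mod 21), so k ≡ 17·8 ≡ 10 (mod 21).
x = 36 + 68·10 = 716.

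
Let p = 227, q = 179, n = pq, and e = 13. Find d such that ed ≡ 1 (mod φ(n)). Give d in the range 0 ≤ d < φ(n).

6189

φ(n) = (p−1)(q−1) = 226·178 = 40228.
Need d with 13·d ≡ 1 (mod 40228). Apply the extended Euclidean algorithm:
40228 = 3094·13 + 6
13 = 2·6 + 1
6 = 6·1 + 0
Back-substitute:
1 = 13 − 2·6
1 = −2·40228 + 6189·13
So 13·6189 ≡ 1 (mod 40228), hence d = 6189.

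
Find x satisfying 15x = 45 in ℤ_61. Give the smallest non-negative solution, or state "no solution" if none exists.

First find gcd(15, 61):
61 = 4·15 + 1
15 = 15·1 + 0
gcd = 1, so a unique solution mod 61 exists.
Back-substitute for the Bézout coefficients:
1 = 61 − 4·15
So 15·(-4) ≡ 1 (mod 61), giving 15⁻¹ ≡ 57.
x ≡ 15⁻¹·45 ≡ 57·45 ≡ 3 (mod 61).

3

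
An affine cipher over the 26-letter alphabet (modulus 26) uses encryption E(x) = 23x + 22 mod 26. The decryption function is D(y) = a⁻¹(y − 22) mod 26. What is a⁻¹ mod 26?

17

Extended Euclidean algorithm:
26 = 1*23 + 3
23 = 7*3 + 2
3 = 1*2 + 1
2 = 2*1 + 0
Since gcd(23, 26) = 1, back-substitute to write 1 as a combination:
1 = 3 − 2
1 = −23 + 8·3
1 = 8·26 − 9·23
Hence 23⁻¹ ≡ -9 ≡ 17 (mod 26).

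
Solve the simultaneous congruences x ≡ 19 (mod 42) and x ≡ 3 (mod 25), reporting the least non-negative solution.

Write x = 19 + 42·k. Then 42·k ≡ 3 − 19 ≡ 9 (mod 25).
Need 42⁻¹ mod 25. Extended Euclid on (25, 17):
25 = 1×17 + 8
17 = 2×8 + 1
8 = 8×1 + 0
Back-substitute:
1 = 17 − 2·8
1 = −2·25 + 3·17
42⁻¹ ≡ 3 (mod 25), so k ≡ 3·9 ≡ 2 (mod 25).
x = 19 + 42·2 = 103.

103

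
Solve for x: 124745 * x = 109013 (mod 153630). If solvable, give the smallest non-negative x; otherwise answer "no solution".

gcd(124745, 153630):
153630 = 1·124745 + 28885
124745 = 4·28885 + 9205
28885 = 3·9205 + 1270
9205 = 7·1270 + 315
1270 = 4·315 + 10
315 = 31·10 + 5
10 = 2·5 + 0
gcd = 5, but 5 ∤ 109013, so the congruence has no solution.

no solution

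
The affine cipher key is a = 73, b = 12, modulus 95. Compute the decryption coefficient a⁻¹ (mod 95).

82

Apply the Euclidean algorithm to 95 and 73:
95 = 1·73 + 22
73 = 3·22 + 7
22 = 3·7 + 1
7 = 7·1 + 0
gcd = 1, so the inverse exists. Back-substitute:
1 = 22 − 3·7
1 = −3·73 + 10·22
1 = 10·95 − 13·73
So 73·(-13) ≡ 1 (mod 95), and -13 ≡ 82 (mod 95).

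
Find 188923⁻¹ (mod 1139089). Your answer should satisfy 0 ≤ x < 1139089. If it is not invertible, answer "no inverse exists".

no inverse exists

Euclidean algorithm on 1139089, 188923:
1139089 = 6×188923 + 5551
188923 = 34×5551 + 189
5551 = 29×189 + 70
189 = 2×70 + 49
70 = 1×49 + 21
49 = 2×21 + 7
21 = 3×7 + 0
Since gcd = 7 > 1, 188923 is not a unit mod 1139089.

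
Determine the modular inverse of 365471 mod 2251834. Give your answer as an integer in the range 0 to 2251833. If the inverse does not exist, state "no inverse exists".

277167

gcd(2251834, 365471) by repeated division:
2251834 = 6*365471 + 59008
365471 = 6*59008 + 11423
59008 = 5*11423 + 1893
11423 = 6*1893 + 65
1893 = 29*65 + 8
65 = 8*8 + 1
8 = 8*1 + 0
The gcd is 1. Working backward:
1 = 65 − 8·8
1 = −8·1893 + 233·65
1 = 233·11423 − 1406·1893
1 = −1406·59008 + 7263·11423
1 = 7263·365471 − 44984·59008
1 = −44984·2251834 + 277167·365471
So 365471·277167 ≡ 1 (mod 2251834).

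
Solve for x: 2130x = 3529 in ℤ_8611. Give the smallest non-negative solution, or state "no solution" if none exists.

First find gcd(2130, 8611):
8611 = 4·2130 + 91
2130 = 23·91 + 37
91 = 2·37 + 17
37 = 2·17 + 3
17 = 5·3 + 2
3 = 1·2 + 1
2 = 2·1 + 0
gcd = 1, so a unique solution mod 8611 exists.
Back-substitute for the Bézout coefficients:
1 = 3 − 2
1 = −17 + 6·3
1 = 6·37 − 13·17
1 = −13·91 + 32·37
1 = 32·2130 − 749·91
1 = −749·8611 + 3028·2130
So 2130·(3028) ≡ 1 (mod 8611), giving 2130⁻¹ ≡ 3028.
x ≡ 2130⁻¹·3529 ≡ 3028·3529 ≡ 8172 (mod 8611).

8172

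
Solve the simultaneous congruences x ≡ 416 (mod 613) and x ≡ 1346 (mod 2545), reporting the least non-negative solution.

1535981

Write x = 416 + 613·k. Then 613·k ≡ 1346 − 416 ≡ 930 (mod 2545).
Need 613⁻¹ mod 2545. Extended Euclid on (2545, 613):
2545 = 4·613 + 93
613 = 6·93 + 55
93 = 1·55 + 38
55 = 1·38 + 17
38 = 2·17 + 4
17 = 4·4 + 1
4 = 4·1 + 0
Back-substitute:
1 = 17 − 4·4
1 = −4·38 + 9·17
1 = 9·55 − 13·38
1 = −13·93 + 22·55
1 = 22·613 − 145·93
1 = −145·2545 + 602·613
613⁻¹ ≡ 602 (mod 2545), so k ≡ 602·930 ≡ 2505 (mod 2545).
x = 416 + 613·2505 = 1535981.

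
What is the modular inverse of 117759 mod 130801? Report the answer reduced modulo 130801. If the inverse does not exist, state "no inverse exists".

126338

Run Euclid on (130801, 117759):
130801 = 1·117759 + 13042
117759 = 9·13042 + 381
13042 = 34·381 + 88
381 = 4·88 + 29
88 = 3·29 + 1
29 = 29·1 + 0
gcd = 1, so the inverse exists. Back-substitute:
1 = 88 − 3·29
1 = −3·381 + 13·88
1 = 13·13042 − 445·381
1 = −445·117759 + 4018·13042
1 = 4018·130801 − 4463·117759
So 117759·(-4463) ≡ 1 (mod 130801), and -4463 ≡ 126338 (mod 130801).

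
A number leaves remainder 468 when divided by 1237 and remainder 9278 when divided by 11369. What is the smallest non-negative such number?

7808412

Write x = 468 + 1237·k. Then 1237·k ≡ 9278 − 468 ≡ 8810 (mod 11369).
Need 1237⁻¹ mod 11369. Extended Euclid on (11369, 1237):
11369 = 9*1237 + 236
1237 = 5*236 + 57
236 = 4*57 + 8
57 = 7*8 + 1
8 = 8*1 + 0
Back-substitute:
1 = 57 − 7·8
1 = −7·236 + 29·57
1 = 29·1237 − 152·236
1 = −152·11369 + 1397·1237
1237⁻¹ ≡ 1397 (mod 11369), so k ≡ 1397·8810 ≡ 6312 (mod 11369).
x = 468 + 1237·6312 = 7808412.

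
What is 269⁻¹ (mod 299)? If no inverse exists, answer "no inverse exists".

Extended Euclidean algorithm:
299 = 1×269 + 30
269 = 8×30 + 29
30 = 1×29 + 1
29 = 29×1 + 0
Since gcd(269, 299) = 1, back-substitute to write 1 as a combination:
1 = 30 − 29
1 = −269 + 9·30
1 = 9·299 − 10·269
Thus 269·(-10) ≡ 1 (mod 299); reducing, -10 mod 299 = 289.

289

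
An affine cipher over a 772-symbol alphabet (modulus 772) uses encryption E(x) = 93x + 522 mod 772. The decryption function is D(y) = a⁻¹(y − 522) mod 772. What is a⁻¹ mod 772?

689

Extended Euclidean algorithm:
772 = 8×93 + 28
93 = 3×28 + 9
28 = 3×9 + 1
9 = 9×1 + 0
The gcd is 1. Working backward:
1 = 28 − 3·9
1 = −3·93 + 10·28
1 = 10·772 − 83·93
So 93·(-83) ≡ 1 (mod 772), and -83 ≡ 689 (mod 772).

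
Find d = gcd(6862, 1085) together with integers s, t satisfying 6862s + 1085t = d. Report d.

1

Repeated division:
6862 = 6*1085 + 352
1085 = 3*352 + 29
352 = 12*29 + 4
29 = 7*4 + 1
4 = 4*1 + 0
gcd(6862, 1085) = 1.
Working backward:
1 = 29 − 7·4
1 = −7·352 + 85·29
1 = 85·1085 − 262·352
1 = −262·6862 + 1657·1085
So 1 = (-262)·6862 + (1657)·1085.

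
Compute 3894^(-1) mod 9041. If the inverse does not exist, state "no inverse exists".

Extended Euclidean algorithm:
9041 = 2×3894 + 1253
3894 = 3×1253 + 135
1253 = 9×135 + 38
135 = 3×38 + 21
38 = 1×21 + 17
21 = 1×17 + 4
17 = 4×4 + 1
4 = 4×1 + 0
gcd = 1, so the inverse exists. Back-substitute:
1 = 17 − 4·4
1 = −4·21 + 5·17
1 = 5·38 − 9·21
1 = −9·135 + 32·38
1 = 32·1253 − 297·135
1 = −297·3894 + 923·1253
1 = 923·9041 − 2143·3894
Hence 3894⁻¹ ≡ -2143 ≡ 6898 (mod 9041).

6898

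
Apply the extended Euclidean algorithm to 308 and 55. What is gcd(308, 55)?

11

Repeated division:
308 = 5*55 + 33
55 = 1*33 + 22
33 = 1*22 + 11
22 = 2*11 + 0
gcd(308, 55) = 11.
Express as a combination:
11 = 33 − 22
11 = −55 + 2·33
11 = 2·308 − 11·55
So 11 = (2)·308 + (-11)·55.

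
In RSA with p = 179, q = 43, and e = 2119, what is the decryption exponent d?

φ(n) = (p−1)(q−1) = 178·42 = 7476.
Need d with 2119·d ≡ 1 (mod 7476). Apply the extended Euclidean algorithm:
7476 = 3*2119 + 1119
2119 = 1*1119 + 1000
1119 = 1*1000 + 119
1000 = 8*119 + 48
119 = 2*48 + 23
48 = 2*23 + 2
23 = 11*2 + 1
2 = 2*1 + 0
Back-substitute:
1 = 23 − 11·2
1 = −11·48 + 23·23
1 = 23·119 − 57·48
1 = −57·1000 + 479·119
1 = 479·1119 − 536·1000
1 = −536·2119 + 1015·1119
1 = 1015·7476 − 3581·2119
So 2119·(-3581) ≡ 1 (mod 7476), hence d ≡ -3581 ≡ 3895 (mod 7476).

3895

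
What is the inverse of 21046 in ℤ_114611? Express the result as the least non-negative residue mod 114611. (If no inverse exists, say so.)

100109

Run Euclid on (114611, 21046):
114611 = 5*21046 + 9381
21046 = 2*9381 + 2284
9381 = 4*2284 + 245
2284 = 9*245 + 79
245 = 3*79 + 8
79 = 9*8 + 7
8 = 1*7 + 1
7 = 7*1 + 0
gcd = 1, so the inverse exists. Back-substitute:
1 = 8 − 7
1 = −79 + 10·8
1 = 10·245 − 31·79
1 = −31·2284 + 289·245
1 = 289·9381 − 1187·2284
1 = −1187·21046 + 2663·9381
1 = 2663·114611 − 14502·21046
Thus 21046·(-14502) ≡ 1 (mod 114611); reducing, -14502 mod 114611 = 100109.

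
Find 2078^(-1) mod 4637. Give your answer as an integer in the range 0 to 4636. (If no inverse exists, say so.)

2439

Apply the Euclidean algorithm to 4637 and 2078:
4637 = 2*2078 + 481
2078 = 4*481 + 154
481 = 3*154 + 19
154 = 8*19 + 2
19 = 9*2 + 1
2 = 2*1 + 0
The gcd is 1. Working backward:
1 = 19 − 9·2
1 = −9·154 + 73·19
1 = 73·481 − 228·154
1 = −228·2078 + 985·481
1 = 985·4637 − 2198·2078
Hence 2078⁻¹ ≡ -2198 ≡ 2439 (mod 4637).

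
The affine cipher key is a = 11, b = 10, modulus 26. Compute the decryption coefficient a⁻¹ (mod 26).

19

Extended Euclidean algorithm:
26 = 2*11 + 4
11 = 2*4 + 3
4 = 1*3 + 1
3 = 3*1 + 0
gcd = 1, so the inverse exists. Back-substitute:
1 = 4 − 3
1 = −11 + 3·4
1 = 3·26 − 7·11
Thus 11·(-7) ≡ 1 (mod 26); reducing, -7 mod 26 = 19.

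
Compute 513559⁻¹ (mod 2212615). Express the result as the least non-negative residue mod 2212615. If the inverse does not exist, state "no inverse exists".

1992344

gcd(2212615, 513559) by repeated division:
2212615 = 4*513559 + 158379
513559 = 3*158379 + 38422
158379 = 4*38422 + 4691
38422 = 8*4691 + 894
4691 = 5*894 + 221
894 = 4*221 + 10
221 = 22*10 + 1
10 = 10*1 + 0
The gcd is 1. Working backward:
1 = 221 − 22·10
1 = −22·894 + 89·221
1 = 89·4691 − 467·894
1 = −467·38422 + 3825·4691
1 = 3825·158379 − 15767·38422
1 = −15767·513559 + 51126·158379
1 = 51126·2212615 − 220271·513559
Thus 513559·(-220271) ≡ 1 (mod 2212615); reducing, -220271 mod 2212615 = 1992344.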